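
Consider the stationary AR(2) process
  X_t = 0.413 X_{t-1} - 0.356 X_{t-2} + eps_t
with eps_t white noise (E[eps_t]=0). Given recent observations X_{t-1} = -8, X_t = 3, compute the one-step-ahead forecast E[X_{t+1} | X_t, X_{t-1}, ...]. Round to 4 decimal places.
E[X_{t+1} \mid \mathcal F_t] = 4.0870

For an AR(p) model X_t = c + sum_i phi_i X_{t-i} + eps_t, the
one-step-ahead conditional mean is
  E[X_{t+1} | X_t, ...] = c + sum_i phi_i X_{t+1-i}.
Substitute known values:
  E[X_{t+1} | ...] = (0.413) * (3) + (-0.356) * (-8)
                   = 4.0870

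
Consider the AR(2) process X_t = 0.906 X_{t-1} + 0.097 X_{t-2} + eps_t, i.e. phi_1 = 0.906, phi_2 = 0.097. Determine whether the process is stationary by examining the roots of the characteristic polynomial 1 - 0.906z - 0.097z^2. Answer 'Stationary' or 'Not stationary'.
\text{Not stationary}

The AR(p) characteristic polynomial is P(z) = 1 - 0.906z - 0.097z^2.
Stationarity requires all roots to lie outside the unit circle, i.e. |z| > 1 for every root.
Set 1 + (-0.906) z + (-0.097) z^2 = 0, i.e. a z^2 + b z + c = 0 with a = -0.097, b = -0.906, c = 1.
Discriminant D = b^2 - 4ac = (-0.906)^2 - 4*(-0.097)*1 = 0.820836 - (-0.388) = 1.208836.
D >= 0, so the roots are real: z = (-b +/- sqrt(D)) / (2a) = (0.906 +/- 1.099471) / (-0.194).
  z_1 = (0.906 + 1.099471) / (-0.194) = -10.3375,   |z_1| = 10.3375.
  z_2 = (0.906 - 1.099471) / (-0.194) = 0.9973,   |z_2| = 0.9973.
Moduli of all roots: 10.3375, 0.9973.
All moduli strictly greater than 1? No.
Verdict: Not stationary.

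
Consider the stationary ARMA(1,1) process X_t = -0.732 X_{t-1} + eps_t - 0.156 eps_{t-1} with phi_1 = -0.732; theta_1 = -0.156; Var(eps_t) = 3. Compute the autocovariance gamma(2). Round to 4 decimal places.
\gamma(2) = 4.6808

Multiply the model equation by X_{t-k} and take expectations. With theta_0 = psi_0 = 1 and psi_j the MA(infinity) weights, this gives
  gamma(k) - sum_i phi_i gamma(k-i) = c_k,
  c_k = sigma^2 * sum_{j=k..q} theta_j psi_{j-k}   (c_k = 0 for k > q),
using gamma(-m) = gamma(m).
psi-weights needed (psi_j = theta_j + sum_i phi_i psi_{j-i}):
  psi_1 = theta_1 + phi_1 = -0.156 + (-0.732) = -0.888
Right-hand sides:
  c_0 = sigma^2 (1 + theta_1 psi_1) = 3 * (1 + (-0.156)(-0.888)) = 3 * 1.138528 = 3.415584
  c_1 = sigma^2 theta_1 = 3 * (-0.156) = -0.468
  c_2 = 0
Equations for k = 0 and k = 1 (AR order 1):
  gamma(0) = phi_1 gamma(1) + c_0
  gamma(1) = phi_1 gamma(0) + c_1
Substituting the second into the first: gamma(0) (1 - phi_1^2) = c_0 + phi_1 c_1, so
  gamma(0) = (c_0 + phi_1 c_1) / (1 - phi_1^2) = (3.415584 + (-0.732)(-0.468)) / (1 - (-0.732)^2) = 3.75816 / 0.464176 = 8.096412.
  gamma(1) = phi_1 gamma(0) + c_1 = (-0.732)(8.096412) + (-0.468) = -6.394573.
For k = 2 (> q): gamma(2) = phi_1 gamma(1) = (-0.732)(-6.394573) = 4.680828.
Therefore gamma(2) = 4.6808 (to 4 decimal places).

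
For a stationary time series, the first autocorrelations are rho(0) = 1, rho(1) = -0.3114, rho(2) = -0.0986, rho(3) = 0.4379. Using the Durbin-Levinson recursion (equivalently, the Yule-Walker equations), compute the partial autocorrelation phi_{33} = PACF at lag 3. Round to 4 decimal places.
\phi_{33} = 0.3870

The PACF at lag k is phi_{kk}, the last component of the solution
to the Yule-Walker system G_k phi = r_k where
  (G_k)_{ij} = rho(|i - j|), (r_k)_i = rho(i), i,j = 1..k.
Equivalently, Durbin-Levinson gives phi_{kk} iteratively:
  phi_{11} = rho(1)
  phi_{kk} = [rho(k) - sum_{j=1..k-1} phi_{k-1,j} rho(k-j)]
            / [1 - sum_{j=1..k-1} phi_{k-1,j} rho(j)],
  phi_{k,j} = phi_{k-1,j} - phi_{kk} phi_{k-1,k-j},  j = 1..k-1.
Step k = 1:
  phi_11 = rho(1) = -0.3114.
Step k = 2:
  phi_22 = [rho(2) - phi_11 rho(1)] / [1 - phi_11 rho(1)] = [-0.0986 - (-0.3114)(-0.3114)] / [1 - (-0.3114)(-0.3114)]
         = -0.19556996 / 0.90303004 = -0.216571.
  Update: phi_21 = phi_11 - phi_22 phi_11 = -0.3114 - (-0.216571)(-0.3114) = -0.37884.
Step k = 3:
  phi_33 = [rho(3) - phi_21 rho(2) - phi_22 rho(1)] / [1 - phi_21 rho(1) - phi_22 rho(2)]
    numerator   = 0.4379 - (-0.37884)(-0.0986) - (-0.216571)(-0.3114) = 0.33310621
    denominator = 1 - (-0.37884)(-0.3114) - (-0.216571)(-0.0986) = 0.86067529
  phi_33 = 0.33310621 / 0.86067529 = 0.387.
Therefore phi_{33} = 0.3870.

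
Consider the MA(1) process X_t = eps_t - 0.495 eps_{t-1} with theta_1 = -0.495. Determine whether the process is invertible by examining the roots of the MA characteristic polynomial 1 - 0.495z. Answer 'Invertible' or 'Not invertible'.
\text{Invertible}

The MA(q) characteristic polynomial is P(z) = 1 - 0.495z.
Invertibility requires all roots to lie outside the unit circle, i.e. |z| > 1 for every root.
This is linear in z: 1 + (-0.495) z = 0  =>  z = -1/(-0.495) = 2.020202,  |z| = 2.020202.
Moduli of all roots: 2.0202.
All moduli strictly greater than 1? Yes.
Verdict: Invertible.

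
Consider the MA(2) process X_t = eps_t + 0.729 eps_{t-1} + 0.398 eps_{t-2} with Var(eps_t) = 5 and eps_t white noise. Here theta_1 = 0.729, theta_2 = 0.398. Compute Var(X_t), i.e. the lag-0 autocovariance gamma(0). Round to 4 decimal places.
\gamma(0) = 8.4492

For an MA(q) process X_t = eps_t + sum_i theta_i eps_{t-i} with
Var(eps_t) = sigma^2, the variance is
  gamma(0) = sigma^2 * (1 + sum_i theta_i^2).
  sum_i theta_i^2 = (0.729)^2 + (0.398)^2 = 0.531441 + 0.158404 = 0.689845.
  gamma(0) = 5 * (1 + 0.689845) = 5 * 1.689845 = 8.449225, which rounds to 8.4492.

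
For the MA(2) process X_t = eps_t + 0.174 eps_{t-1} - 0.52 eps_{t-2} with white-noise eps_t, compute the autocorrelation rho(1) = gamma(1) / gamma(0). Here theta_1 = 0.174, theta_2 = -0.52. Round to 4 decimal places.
\rho(1) = 0.0642

For an MA(q) process with theta_0 = 1, the autocovariance is
  gamma(k) = sigma^2 * sum_{i=0..q-k} theta_i * theta_{i+k},
and rho(k) = gamma(k) / gamma(0). Sigma^2 cancels.
  numerator   = (1)*(0.174) + (0.174)*(-0.52) = 0.08352.
  denominator = (1)^2 + (0.174)^2 + (-0.52)^2 = 1.300676.
  rho(1) = 0.08352 / 1.300676 = 0.0642.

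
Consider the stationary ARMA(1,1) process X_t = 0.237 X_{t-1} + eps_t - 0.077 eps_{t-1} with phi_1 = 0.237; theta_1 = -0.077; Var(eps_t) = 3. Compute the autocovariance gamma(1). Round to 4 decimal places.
\gamma(1) = 0.4993

Multiply the model equation by X_{t-k} and take expectations. With theta_0 = psi_0 = 1 and psi_j the MA(infinity) weights, this gives
  gamma(k) - sum_i phi_i gamma(k-i) = c_k,
  c_k = sigma^2 * sum_{j=k..q} theta_j psi_{j-k}   (c_k = 0 for k > q),
using gamma(-m) = gamma(m).
psi-weights needed (psi_j = theta_j + sum_i phi_i psi_{j-i}):
  psi_1 = theta_1 + phi_1 = -0.077 + (0.237) = 0.16
Right-hand sides:
  c_0 = sigma^2 (1 + theta_1 psi_1) = 3 * (1 + (-0.077)(0.16)) = 3 * 0.98768 = 2.96304
  c_1 = sigma^2 theta_1 = 3 * (-0.077) = -0.231
  c_2 = 0
Equations for k = 0 and k = 1 (AR order 1):
  gamma(0) = phi_1 gamma(1) + c_0
  gamma(1) = phi_1 gamma(0) + c_1
Substituting the second into the first: gamma(0) (1 - phi_1^2) = c_0 + phi_1 c_1, so
  gamma(0) = (c_0 + phi_1 c_1) / (1 - phi_1^2) = (2.96304 + (0.237)(-0.231)) / (1 - (0.237)^2) = 2.908293 / 0.943831 = 3.08137.
  gamma(1) = phi_1 gamma(0) + c_1 = (0.237)(3.08137) + (-0.231) = 0.499285.
Therefore gamma(1) = 0.4993 (to 4 decimal places).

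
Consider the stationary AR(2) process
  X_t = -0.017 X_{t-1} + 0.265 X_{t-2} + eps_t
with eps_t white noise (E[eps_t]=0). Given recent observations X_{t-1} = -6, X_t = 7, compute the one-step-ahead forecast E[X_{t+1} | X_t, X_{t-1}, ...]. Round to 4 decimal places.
E[X_{t+1} \mid \mathcal F_t] = -1.7090

For an AR(p) model X_t = c + sum_i phi_i X_{t-i} + eps_t, the
one-step-ahead conditional mean is
  E[X_{t+1} | X_t, ...] = c + sum_i phi_i X_{t+1-i}.
Substitute known values:
  E[X_{t+1} | ...] = (-0.017) * (7) + (0.265) * (-6)
                   = -1.7090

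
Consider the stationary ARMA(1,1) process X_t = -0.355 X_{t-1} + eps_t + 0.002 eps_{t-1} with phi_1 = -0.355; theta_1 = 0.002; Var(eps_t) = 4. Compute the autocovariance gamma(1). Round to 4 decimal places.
\gamma(1) = -1.6145

Multiply the model equation by X_{t-k} and take expectations. With theta_0 = psi_0 = 1 and psi_j the MA(infinity) weights, this gives
  gamma(k) - sum_i phi_i gamma(k-i) = c_k,
  c_k = sigma^2 * sum_{j=k..q} theta_j psi_{j-k}   (c_k = 0 for k > q),
using gamma(-m) = gamma(m).
psi-weights needed (psi_j = theta_j + sum_i phi_i psi_{j-i}):
  psi_1 = theta_1 + phi_1 = 0.002 + (-0.355) = -0.353
Right-hand sides:
  c_0 = sigma^2 (1 + theta_1 psi_1) = 4 * (1 + (0.002)(-0.353)) = 4 * 0.999294 = 3.997176
  c_1 = sigma^2 theta_1 = 4 * (0.002) = 0.008
  c_2 = 0
Equations for k = 0 and k = 1 (AR order 1):
  gamma(0) = phi_1 gamma(1) + c_0
  gamma(1) = phi_1 gamma(0) + c_1
Substituting the second into the first: gamma(0) (1 - phi_1^2) = c_0 + phi_1 c_1, so
  gamma(0) = (c_0 + phi_1 c_1) / (1 - phi_1^2) = (3.997176 + (-0.355)(0.008)) / (1 - (-0.355)^2) = 3.994336 / 0.873975 = 4.570309.
  gamma(1) = phi_1 gamma(0) + c_1 = (-0.355)(4.570309) + (0.008) = -1.61446.
Therefore gamma(1) = -1.6145 (to 4 decimal places).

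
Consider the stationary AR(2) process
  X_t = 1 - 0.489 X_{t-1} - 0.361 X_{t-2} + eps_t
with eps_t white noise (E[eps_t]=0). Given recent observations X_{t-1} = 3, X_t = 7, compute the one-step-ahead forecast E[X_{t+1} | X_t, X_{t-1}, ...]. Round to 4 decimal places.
E[X_{t+1} \mid \mathcal F_t] = -3.5060

For an AR(p) model X_t = c + sum_i phi_i X_{t-i} + eps_t, the
one-step-ahead conditional mean is
  E[X_{t+1} | X_t, ...] = c + sum_i phi_i X_{t+1-i}.
Substitute known values:
  E[X_{t+1} | ...] = 1 + (-0.489) * (7) + (-0.361) * (3)
                   = -3.5060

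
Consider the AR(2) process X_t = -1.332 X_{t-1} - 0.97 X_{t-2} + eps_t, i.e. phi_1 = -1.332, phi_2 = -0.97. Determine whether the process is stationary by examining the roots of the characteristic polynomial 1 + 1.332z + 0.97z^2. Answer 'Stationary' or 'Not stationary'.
\text{Stationary}

The AR(p) characteristic polynomial is P(z) = 1 + 1.332z + 0.97z^2.
Stationarity requires all roots to lie outside the unit circle, i.e. |z| > 1 for every root.
Set 1 + (1.332) z + (0.97) z^2 = 0, i.e. a z^2 + b z + c = 0 with a = 0.97, b = 1.332, c = 1.
Discriminant D = b^2 - 4ac = (1.332)^2 - 4*(0.97)*1 = 1.774224 - (3.88) = -2.105776.
D < 0, so the roots are the complex-conjugate pair z = (-b +/- i sqrt(-D)) / (2a) = -0.6866 +/- 0.748i.
For a conjugate pair |z|^2 = z * conj(z) = (product of roots) = c/a = 1/(0.97) = 1.030928, so |z| = sqrt(1.030928) = 1.0153 for both roots.
Moduli of all roots: 1.0153, 1.0153.
All moduli strictly greater than 1? Yes.
Verdict: Stationary.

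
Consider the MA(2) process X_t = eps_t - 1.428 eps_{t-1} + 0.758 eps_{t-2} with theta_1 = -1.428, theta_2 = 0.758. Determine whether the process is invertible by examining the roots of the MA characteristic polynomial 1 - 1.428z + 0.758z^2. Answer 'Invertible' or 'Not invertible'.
\text{Invertible}

The MA(q) characteristic polynomial is P(z) = 1 - 1.428z + 0.758z^2.
Invertibility requires all roots to lie outside the unit circle, i.e. |z| > 1 for every root.
Set 1 + (-1.428) z + (0.758) z^2 = 0, i.e. a z^2 + b z + c = 0 with a = 0.758, b = -1.428, c = 1.
Discriminant D = b^2 - 4ac = (-1.428)^2 - 4*(0.758)*1 = 2.039184 - (3.032) = -0.992816.
D < 0, so the roots are the complex-conjugate pair z = (-b +/- i sqrt(-D)) / (2a) = 0.942 +/- 0.6573i.
For a conjugate pair |z|^2 = z * conj(z) = (product of roots) = c/a = 1/(0.758) = 1.319261, so |z| = sqrt(1.319261) = 1.1486 for both roots.
Moduli of all roots: 1.1486, 1.1486.
All moduli strictly greater than 1? Yes.
Verdict: Invertible.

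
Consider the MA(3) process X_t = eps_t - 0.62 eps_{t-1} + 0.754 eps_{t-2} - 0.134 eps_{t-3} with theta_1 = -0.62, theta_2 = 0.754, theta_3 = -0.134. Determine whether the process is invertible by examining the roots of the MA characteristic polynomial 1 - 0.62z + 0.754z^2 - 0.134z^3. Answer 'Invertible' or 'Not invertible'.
\text{Invertible}

The MA(q) characteristic polynomial is P(z) = 1 - 0.62z + 0.754z^2 - 0.134z^3.
Invertibility requires all roots to lie outside the unit circle, i.e. |z| > 1 for every root.
Degree 3: look for a simple real root z0 first, then factor out (1 - z/z0) and solve the remaining quadratic.
Testing z0 = 5: P(5) = 1 + (-0.62)(5) + (0.754)(5)^2 + (-0.134)(5)^3
  = 1 + (-3.1) + (18.85) + (-16.75) = 0.  So z_0 = 5 is a root, |z_0| = 5.
Divide out the factor (1 - 0.2 z) = (1 - z/z0) (since 1/z0 = 0.2):
  P(z) = (1 - 0.2 z)(1 + (-0.42) z + (0.67) z^2)
  [check: z-coef -0.42 - (0.2) = -0.62; z^2-coef 0.67 - (0.2)(-0.42) = 0.754; z^3-coef -(0.2)(0.67) = -0.134.]
Remaining roots from the quadratic factor 1 + (-0.42) z + (0.67) z^2:
  Set 1 + (-0.42) z + (0.67) z^2 = 0, i.e. a z^2 + b z + c = 0 with a = 0.67, b = -0.42, c = 1.
  Discriminant D = b^2 - 4ac = (-0.42)^2 - 4*(0.67)*1 = 0.1764 - (2.68) = -2.5036.
  D < 0, so the roots are the complex-conjugate pair z = (-b +/- i sqrt(-D)) / (2a) = 0.3134 +/- 1.1808i.
  For a conjugate pair |z|^2 = z * conj(z) = (product of roots) = c/a = 1/(0.67) = 1.492537, so |z| = sqrt(1.492537) = 1.2217 for both roots.
Moduli of all roots: 5.0000, 1.2217, 1.2217.
All moduli strictly greater than 1? Yes.
Verdict: Invertible.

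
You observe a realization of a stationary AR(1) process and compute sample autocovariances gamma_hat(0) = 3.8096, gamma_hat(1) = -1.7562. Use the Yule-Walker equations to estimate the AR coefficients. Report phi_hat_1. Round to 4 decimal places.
\hat\phi_{1} = -0.4610

The Yule-Walker equations for an AR(p) process read, in matrix form,
  Gamma_p phi = r_p,   with   (Gamma_p)_{ij} = gamma(|i - j|),
                       (r_p)_i = gamma(i),   i,j = 1..p.
Substitute the sample gammas (Toeplitz matrix and right-hand side of size 1):
  Gamma_p = [[3.8096]]
  r_p     = [-1.7562]
With p = 1 this is the single equation gamma(0) phi_1 = gamma(1):
  phi_hat_1 = gamma(1) / gamma(0) = -1.7562 / 3.8096 = -0.4610.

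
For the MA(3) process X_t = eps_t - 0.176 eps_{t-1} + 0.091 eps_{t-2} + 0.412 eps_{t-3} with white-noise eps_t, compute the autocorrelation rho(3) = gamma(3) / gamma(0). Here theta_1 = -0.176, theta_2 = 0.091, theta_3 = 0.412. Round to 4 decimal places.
\rho(3) = 0.3408

For an MA(q) process with theta_0 = 1, the autocovariance is
  gamma(k) = sigma^2 * sum_{i=0..q-k} theta_i * theta_{i+k},
and rho(k) = gamma(k) / gamma(0). Sigma^2 cancels.
  numerator   = (1)*(0.412) = 0.412.
  denominator = (1)^2 + (-0.176)^2 + (0.091)^2 + (0.412)^2 = 1.209001.
  rho(3) = 0.412 / 1.209001 = 0.3408.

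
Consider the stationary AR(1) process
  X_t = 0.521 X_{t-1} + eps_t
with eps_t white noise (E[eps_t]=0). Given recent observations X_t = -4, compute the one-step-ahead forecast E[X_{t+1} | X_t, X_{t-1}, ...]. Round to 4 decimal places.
E[X_{t+1} \mid \mathcal F_t] = -2.0840

For an AR(p) model X_t = c + sum_i phi_i X_{t-i} + eps_t, the
one-step-ahead conditional mean is
  E[X_{t+1} | X_t, ...] = c + sum_i phi_i X_{t+1-i}.
Substitute known values:
  E[X_{t+1} | ...] = (0.521) * (-4)
                   = -2.0840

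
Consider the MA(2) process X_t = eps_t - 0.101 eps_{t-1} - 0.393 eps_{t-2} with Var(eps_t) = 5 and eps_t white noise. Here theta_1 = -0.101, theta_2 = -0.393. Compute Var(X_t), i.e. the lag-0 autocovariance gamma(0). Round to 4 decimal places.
\gamma(0) = 5.8233

For an MA(q) process X_t = eps_t + sum_i theta_i eps_{t-i} with
Var(eps_t) = sigma^2, the variance is
  gamma(0) = sigma^2 * (1 + sum_i theta_i^2).
  sum_i theta_i^2 = (-0.101)^2 + (-0.393)^2 = 0.010201 + 0.154449 = 0.16465.
  gamma(0) = 5 * (1 + 0.16465) = 5 * 1.16465 = 5.82325, which rounds to 5.8233.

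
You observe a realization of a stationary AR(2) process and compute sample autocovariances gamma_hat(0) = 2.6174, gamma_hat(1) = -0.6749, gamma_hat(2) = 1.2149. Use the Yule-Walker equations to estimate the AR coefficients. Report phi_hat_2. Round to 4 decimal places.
\hat\phi_{2} = 0.4260

The Yule-Walker equations for an AR(p) process read, in matrix form,
  Gamma_p phi = r_p,   with   (Gamma_p)_{ij} = gamma(|i - j|),
                       (r_p)_i = gamma(i),   i,j = 1..p.
Substitute the sample gammas (Toeplitz matrix and right-hand side of size 2):
  Gamma_p = [[2.6174, -0.6749], [-0.6749, 2.6174]]
  r_p     = [-0.6749, 1.2149]
Written out:
  2.6174 phi_1 - 0.6749 phi_2 = -0.6749
  -0.6749 phi_1 + 2.6174 phi_2 = 1.2149
Solve by Cramer's rule:
  det = gamma(0)^2 - gamma(1)^2 = (2.6174)^2 - (-0.6749)^2 = 6.85078276 - 0.45549001 = 6.39529275
  phi_hat_1 = [gamma(1) gamma(0) - gamma(1) gamma(2)] / det = [(-0.6749)(2.6174) - (-0.6749)(1.2149)] / 6.39529275 = -0.94654725 / 6.39529275 = -0.148
  phi_hat_2 = [gamma(0) gamma(2) - gamma(1)^2] / det = [(2.6174)(1.2149) - (-0.6749)^2] / 6.39529275 = 2.72438925 / 6.39529275 = 0.426
So phi_hat = [-0.1480, 0.4260].
Therefore phi_hat_2 = 0.4260.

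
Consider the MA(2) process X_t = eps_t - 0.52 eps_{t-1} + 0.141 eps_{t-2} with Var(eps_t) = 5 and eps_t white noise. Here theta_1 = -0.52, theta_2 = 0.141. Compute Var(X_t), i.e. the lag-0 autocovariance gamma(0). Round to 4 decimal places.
\gamma(0) = 6.4514

For an MA(q) process X_t = eps_t + sum_i theta_i eps_{t-i} with
Var(eps_t) = sigma^2, the variance is
  gamma(0) = sigma^2 * (1 + sum_i theta_i^2).
  sum_i theta_i^2 = (-0.52)^2 + (0.141)^2 = 0.2704 + 0.019881 = 0.290281.
  gamma(0) = 5 * (1 + 0.290281) = 5 * 1.290281 = 6.451405, which rounds to 6.4514.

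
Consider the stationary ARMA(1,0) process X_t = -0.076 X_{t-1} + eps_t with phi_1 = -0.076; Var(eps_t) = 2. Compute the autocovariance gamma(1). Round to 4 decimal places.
\gamma(1) = -0.1529

Multiply the model equation by X_{t-k} and take expectations. With theta_0 = psi_0 = 1 and psi_j the MA(infinity) weights, this gives
  gamma(k) - sum_i phi_i gamma(k-i) = c_k,
  c_k = sigma^2 * sum_{j=k..q} theta_j psi_{j-k}   (c_k = 0 for k > q),
using gamma(-m) = gamma(m).
Pure AR (q = 0): c_0 = sigma^2 = 2, c_k = 0 for k >= 1.
Equations for k = 0 and k = 1 (AR order 1):
  gamma(0) = phi_1 gamma(1) + c_0
  gamma(1) = phi_1 gamma(0) + c_1
Substituting the second into the first: gamma(0) (1 - phi_1^2) = c_0 + phi_1 c_1, so
  gamma(0) = c_0 / (1 - phi_1^2) = 2 / (1 - (-0.076)^2) = 2 / 0.994224 = 2.011619.
  gamma(1) = phi_1 gamma(0) = (-0.076)(2.011619) = -0.152883.
Therefore gamma(1) = -0.1529 (to 4 decimal places).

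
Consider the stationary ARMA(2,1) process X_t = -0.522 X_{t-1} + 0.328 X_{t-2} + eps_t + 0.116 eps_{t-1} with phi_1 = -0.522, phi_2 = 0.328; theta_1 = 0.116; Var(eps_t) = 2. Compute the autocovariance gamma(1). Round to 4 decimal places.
\gamma(1) = -3.3122

Multiply the model equation by X_{t-k} and take expectations. With theta_0 = psi_0 = 1 and psi_j the MA(infinity) weights, this gives
  gamma(k) - sum_i phi_i gamma(k-i) = c_k,
  c_k = sigma^2 * sum_{j=k..q} theta_j psi_{j-k}   (c_k = 0 for k > q),
using gamma(-m) = gamma(m).
psi-weights needed (psi_j = theta_j + sum_i phi_i psi_{j-i}):
  psi_1 = theta_1 + phi_1 = 0.116 + (-0.522) = -0.406
Right-hand sides:
  c_0 = sigma^2 (1 + theta_1 psi_1) = 2 * (1 + (0.116)(-0.406)) = 2 * 0.952904 = 1.905808
  c_1 = sigma^2 theta_1 = 2 * (0.116) = 0.232
  c_2 = 0
Equations for k = 0, 1, 2 (AR order 2, c_2 = 0):
  (E0) gamma(0) = phi_1 gamma(1) + phi_2 gamma(2) + c_0
  (E1) gamma(1) = phi_1 gamma(0) + phi_2 gamma(1) + c_1
  (E2) gamma(2) = phi_1 gamma(1) + phi_2 gamma(0)
From (E1): gamma(1) = A gamma(0) + B with
  A = phi_1 / (1 - phi_2) = -0.522 / 0.672 = -0.776786,   B = c_1 / (1 - phi_2) = 0.232 / 0.672 = 0.345238.
Insert (E2) into (E0): gamma(0) (1 - phi_2^2) = phi_1 (1 + phi_2) gamma(1) + c_0.
  phi_1 (1 + phi_2) = (-0.522)(1.328) = -0.693216,   1 - phi_2^2 = 0.892416.
Replace gamma(1) by A gamma(0) + B and collect gamma(0):
  gamma(0) [0.892416 - (-0.693216)(-0.776786)] = (-0.693216)(0.345238) + 1.905808
  gamma(0) * 0.353936 = 1.666483
  gamma(0) = 1.666483 / 0.353936 = 4.708435.
  gamma(1) = A gamma(0) + B = (-0.776786)(4.708435) + (0.345238) = -3.312207.
Therefore gamma(1) = -3.3122 (to 4 decimal places).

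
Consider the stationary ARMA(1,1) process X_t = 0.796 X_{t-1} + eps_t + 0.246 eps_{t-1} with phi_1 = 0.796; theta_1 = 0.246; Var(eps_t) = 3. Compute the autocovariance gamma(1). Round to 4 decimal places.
\gamma(1) = 10.2027

Multiply the model equation by X_{t-k} and take expectations. With theta_0 = psi_0 = 1 and psi_j the MA(infinity) weights, this gives
  gamma(k) - sum_i phi_i gamma(k-i) = c_k,
  c_k = sigma^2 * sum_{j=k..q} theta_j psi_{j-k}   (c_k = 0 for k > q),
using gamma(-m) = gamma(m).
psi-weights needed (psi_j = theta_j + sum_i phi_i psi_{j-i}):
  psi_1 = theta_1 + phi_1 = 0.246 + (0.796) = 1.042
Right-hand sides:
  c_0 = sigma^2 (1 + theta_1 psi_1) = 3 * (1 + (0.246)(1.042)) = 3 * 1.256332 = 3.768996
  c_1 = sigma^2 theta_1 = 3 * (0.246) = 0.738
  c_2 = 0
Equations for k = 0 and k = 1 (AR order 1):
  gamma(0) = phi_1 gamma(1) + c_0
  gamma(1) = phi_1 gamma(0) + c_1
Substituting the second into the first: gamma(0) (1 - phi_1^2) = c_0 + phi_1 c_1, so
  gamma(0) = (c_0 + phi_1 c_1) / (1 - phi_1^2) = (3.768996 + (0.796)(0.738)) / (1 - (0.796)^2) = 4.356444 / 0.366384 = 11.890377.
  gamma(1) = phi_1 gamma(0) + c_1 = (0.796)(11.890377) + (0.738) = 10.20274.
Therefore gamma(1) = 10.2027 (to 4 decimal places).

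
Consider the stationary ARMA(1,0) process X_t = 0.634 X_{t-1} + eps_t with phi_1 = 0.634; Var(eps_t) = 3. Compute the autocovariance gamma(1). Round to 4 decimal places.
\gamma(1) = 3.1804

Multiply the model equation by X_{t-k} and take expectations. With theta_0 = psi_0 = 1 and psi_j the MA(infinity) weights, this gives
  gamma(k) - sum_i phi_i gamma(k-i) = c_k,
  c_k = sigma^2 * sum_{j=k..q} theta_j psi_{j-k}   (c_k = 0 for k > q),
using gamma(-m) = gamma(m).
Pure AR (q = 0): c_0 = sigma^2 = 3, c_k = 0 for k >= 1.
Equations for k = 0 and k = 1 (AR order 1):
  gamma(0) = phi_1 gamma(1) + c_0
  gamma(1) = phi_1 gamma(0) + c_1
Substituting the second into the first: gamma(0) (1 - phi_1^2) = c_0 + phi_1 c_1, so
  gamma(0) = c_0 / (1 - phi_1^2) = 3 / (1 - (0.634)^2) = 3 / 0.598044 = 5.016353.
  gamma(1) = phi_1 gamma(0) = (0.634)(5.016353) = 3.180368.
Therefore gamma(1) = 3.1804 (to 4 decimal places).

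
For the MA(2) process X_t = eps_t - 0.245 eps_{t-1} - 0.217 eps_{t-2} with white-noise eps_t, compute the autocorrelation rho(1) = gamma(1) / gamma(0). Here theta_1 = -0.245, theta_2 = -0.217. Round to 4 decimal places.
\rho(1) = -0.1733

For an MA(q) process with theta_0 = 1, the autocovariance is
  gamma(k) = sigma^2 * sum_{i=0..q-k} theta_i * theta_{i+k},
and rho(k) = gamma(k) / gamma(0). Sigma^2 cancels.
  numerator   = (1)*(-0.245) + (-0.245)*(-0.217) = -0.191835.
  denominator = (1)^2 + (-0.245)^2 + (-0.217)^2 = 1.107114.
  rho(1) = -0.191835 / 1.107114 = -0.1733.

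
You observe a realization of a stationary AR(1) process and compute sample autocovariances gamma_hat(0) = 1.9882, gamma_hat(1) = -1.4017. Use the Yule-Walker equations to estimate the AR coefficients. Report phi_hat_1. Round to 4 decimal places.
\hat\phi_{1} = -0.7050

The Yule-Walker equations for an AR(p) process read, in matrix form,
  Gamma_p phi = r_p,   with   (Gamma_p)_{ij} = gamma(|i - j|),
                       (r_p)_i = gamma(i),   i,j = 1..p.
Substitute the sample gammas (Toeplitz matrix and right-hand side of size 1):
  Gamma_p = [[1.9882]]
  r_p     = [-1.4017]
With p = 1 this is the single equation gamma(0) phi_1 = gamma(1):
  phi_hat_1 = gamma(1) / gamma(0) = -1.4017 / 1.9882 = -0.7050.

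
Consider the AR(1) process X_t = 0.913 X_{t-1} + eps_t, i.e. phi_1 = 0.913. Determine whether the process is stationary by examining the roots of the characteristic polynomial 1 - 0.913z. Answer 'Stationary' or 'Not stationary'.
\text{Stationary}

The AR(p) characteristic polynomial is P(z) = 1 - 0.913z.
Stationarity requires all roots to lie outside the unit circle, i.e. |z| > 1 for every root.
This is linear in z: 1 + (-0.913) z = 0  =>  z = -1/(-0.913) = 1.09529,  |z| = 1.09529.
Moduli of all roots: 1.0953.
All moduli strictly greater than 1? Yes.
Verdict: Stationary.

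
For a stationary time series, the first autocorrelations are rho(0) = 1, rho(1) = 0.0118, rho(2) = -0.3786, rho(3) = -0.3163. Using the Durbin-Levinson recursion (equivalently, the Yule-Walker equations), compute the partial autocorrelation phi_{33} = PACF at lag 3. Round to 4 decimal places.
\phi_{33} = -0.3569

The PACF at lag k is phi_{kk}, the last component of the solution
to the Yule-Walker system G_k phi = r_k where
  (G_k)_{ij} = rho(|i - j|), (r_k)_i = rho(i), i,j = 1..k.
Equivalently, Durbin-Levinson gives phi_{kk} iteratively:
  phi_{11} = rho(1)
  phi_{kk} = [rho(k) - sum_{j=1..k-1} phi_{k-1,j} rho(k-j)]
            / [1 - sum_{j=1..k-1} phi_{k-1,j} rho(j)],
  phi_{k,j} = phi_{k-1,j} - phi_{kk} phi_{k-1,k-j},  j = 1..k-1.
Step k = 1:
  phi_11 = rho(1) = 0.0118.
Step k = 2:
  phi_22 = [rho(2) - phi_11 rho(1)] / [1 - phi_11 rho(1)] = [-0.3786 - (0.0118)(0.0118)] / [1 - (0.0118)(0.0118)]
         = -0.37873924 / 0.99986076 = -0.378792.
  Update: phi_21 = phi_11 - phi_22 phi_11 = 0.0118 - (-0.378792)(0.0118) = 0.01627.
Step k = 3:
  phi_33 = [rho(3) - phi_21 rho(2) - phi_22 rho(1)] / [1 - phi_21 rho(1) - phi_22 rho(2)]
    numerator   = -0.3163 - (0.01627)(-0.3786) - (-0.378792)(0.0118) = -0.30567053
    denominator = 1 - (0.01627)(0.0118) - (-0.378792)(-0.3786) = 0.85639737
  phi_33 = -0.30567053 / 0.85639737 = -0.3569.
Therefore phi_{33} = -0.3569.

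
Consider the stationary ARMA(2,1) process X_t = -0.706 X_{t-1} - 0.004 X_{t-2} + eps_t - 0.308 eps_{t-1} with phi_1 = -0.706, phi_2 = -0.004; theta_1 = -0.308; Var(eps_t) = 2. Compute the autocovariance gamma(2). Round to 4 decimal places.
\gamma(2) = 3.4102

Multiply the model equation by X_{t-k} and take expectations. With theta_0 = psi_0 = 1 and psi_j the MA(infinity) weights, this gives
  gamma(k) - sum_i phi_i gamma(k-i) = c_k,
  c_k = sigma^2 * sum_{j=k..q} theta_j psi_{j-k}   (c_k = 0 for k > q),
using gamma(-m) = gamma(m).
psi-weights needed (psi_j = theta_j + sum_i phi_i psi_{j-i}):
  psi_1 = theta_1 + phi_1 = -0.308 + (-0.706) = -1.014
Right-hand sides:
  c_0 = sigma^2 (1 + theta_1 psi_1) = 2 * (1 + (-0.308)(-1.014)) = 2 * 1.312312 = 2.624624
  c_1 = sigma^2 theta_1 = 2 * (-0.308) = -0.616
  c_2 = 0
Equations for k = 0, 1, 2 (AR order 2, c_2 = 0):
  (E0) gamma(0) = phi_1 gamma(1) + phi_2 gamma(2) + c_0
  (E1) gamma(1) = phi_1 gamma(0) + phi_2 gamma(1) + c_1
  (E2) gamma(2) = phi_1 gamma(1) + phi_2 gamma(0)
From (E1): gamma(1) = A gamma(0) + B with
  A = phi_1 / (1 - phi_2) = -0.706 / 1.004 = -0.703187,   B = c_1 / (1 - phi_2) = -0.616 / 1.004 = -0.613546.
Insert (E2) into (E0): gamma(0) (1 - phi_2^2) = phi_1 (1 + phi_2) gamma(1) + c_0.
  phi_1 (1 + phi_2) = (-0.706)(0.996) = -0.703176,   1 - phi_2^2 = 0.999984.
Replace gamma(1) by A gamma(0) + B and collect gamma(0):
  gamma(0) [0.999984 - (-0.703176)(-0.703187)] = (-0.703176)(-0.613546) + 2.624624
  gamma(0) * 0.50552 = 3.056055
  gamma(0) = 3.056055 / 0.50552 = 6.045373.
  gamma(1) = A gamma(0) + B = (-0.703187)(6.045373) + (-0.613546) = -4.864575.
  gamma(2) = phi_1 gamma(1) + phi_2 gamma(0) = (-0.706)(-4.864575) + (-0.004)(6.045373) = 3.410209.
Therefore gamma(2) = 3.4102 (to 4 decimal places).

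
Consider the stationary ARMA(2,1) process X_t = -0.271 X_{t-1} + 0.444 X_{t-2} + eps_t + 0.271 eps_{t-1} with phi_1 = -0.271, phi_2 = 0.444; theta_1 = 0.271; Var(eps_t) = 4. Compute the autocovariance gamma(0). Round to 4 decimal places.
\gamma(0) = 5.2882

Multiply the model equation by X_{t-k} and take expectations. With theta_0 = psi_0 = 1 and psi_j the MA(infinity) weights, this gives
  gamma(k) - sum_i phi_i gamma(k-i) = c_k,
  c_k = sigma^2 * sum_{j=k..q} theta_j psi_{j-k}   (c_k = 0 for k > q),
using gamma(-m) = gamma(m).
psi-weights needed (psi_j = theta_j + sum_i phi_i psi_{j-i}):
  psi_1 = theta_1 + phi_1 = 0.271 + (-0.271) = 0
Right-hand sides:
  c_0 = sigma^2 (1 + theta_1 psi_1) = 4 * (1 + (0.271)(0)) = 4 * 1 = 4
  c_1 = sigma^2 theta_1 = 4 * (0.271) = 1.084
  c_2 = 0
Equations for k = 0, 1, 2 (AR order 2, c_2 = 0):
  (E0) gamma(0) = phi_1 gamma(1) + phi_2 gamma(2) + c_0
  (E1) gamma(1) = phi_1 gamma(0) + phi_2 gamma(1) + c_1
  (E2) gamma(2) = phi_1 gamma(1) + phi_2 gamma(0)
From (E1): gamma(1) = A gamma(0) + B with
  A = phi_1 / (1 - phi_2) = -0.271 / 0.556 = -0.48741,   B = c_1 / (1 - phi_2) = 1.084 / 0.556 = 1.94964.
Insert (E2) into (E0): gamma(0) (1 - phi_2^2) = phi_1 (1 + phi_2) gamma(1) + c_0.
  phi_1 (1 + phi_2) = (-0.271)(1.444) = -0.391324,   1 - phi_2^2 = 0.802864.
Replace gamma(1) by A gamma(0) + B and collect gamma(0):
  gamma(0) [0.802864 - (-0.391324)(-0.48741)] = (-0.391324)(1.94964) + 4
  gamma(0) * 0.612129 = 3.237059
  gamma(0) = 3.237059 / 0.612129 = 5.2882.
Therefore gamma(0) = 5.2882 (to 4 decimal places).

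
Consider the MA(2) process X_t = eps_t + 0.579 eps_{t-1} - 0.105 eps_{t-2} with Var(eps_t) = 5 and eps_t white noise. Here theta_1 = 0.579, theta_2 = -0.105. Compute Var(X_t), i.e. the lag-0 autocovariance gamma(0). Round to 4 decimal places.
\gamma(0) = 6.7313

For an MA(q) process X_t = eps_t + sum_i theta_i eps_{t-i} with
Var(eps_t) = sigma^2, the variance is
  gamma(0) = sigma^2 * (1 + sum_i theta_i^2).
  sum_i theta_i^2 = (0.579)^2 + (-0.105)^2 = 0.335241 + 0.011025 = 0.346266.
  gamma(0) = 5 * (1 + 0.346266) = 5 * 1.346266 = 6.73133, which rounds to 6.7313.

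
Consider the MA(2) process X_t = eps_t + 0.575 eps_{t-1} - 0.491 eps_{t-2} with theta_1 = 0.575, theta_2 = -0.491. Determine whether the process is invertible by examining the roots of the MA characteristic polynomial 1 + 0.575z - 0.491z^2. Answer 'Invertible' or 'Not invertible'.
\text{Not invertible}

The MA(q) characteristic polynomial is P(z) = 1 + 0.575z - 0.491z^2.
Invertibility requires all roots to lie outside the unit circle, i.e. |z| > 1 for every root.
Set 1 + (0.575) z + (-0.491) z^2 = 0, i.e. a z^2 + b z + c = 0 with a = -0.491, b = 0.575, c = 1.
Discriminant D = b^2 - 4ac = (0.575)^2 - 4*(-0.491)*1 = 0.330625 - (-1.964) = 2.294625.
D >= 0, so the roots are real: z = (-b +/- sqrt(D)) / (2a) = (-0.575 +/- 1.514802) / (-0.982).
  z_1 = (-0.575 + 1.514802) / (-0.982) = -0.957,   |z_1| = 0.957.
  z_2 = (-0.575 - 1.514802) / (-0.982) = 2.1281,   |z_2| = 2.1281.
Moduli of all roots: 0.9570, 2.1281.
All moduli strictly greater than 1? No.
Verdict: Not invertible.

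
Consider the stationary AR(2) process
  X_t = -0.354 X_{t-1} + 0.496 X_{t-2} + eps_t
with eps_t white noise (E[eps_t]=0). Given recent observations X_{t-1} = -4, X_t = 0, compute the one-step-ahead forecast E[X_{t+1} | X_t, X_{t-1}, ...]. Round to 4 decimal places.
E[X_{t+1} \mid \mathcal F_t] = -1.9840

For an AR(p) model X_t = c + sum_i phi_i X_{t-i} + eps_t, the
one-step-ahead conditional mean is
  E[X_{t+1} | X_t, ...] = c + sum_i phi_i X_{t+1-i}.
Substitute known values:
  E[X_{t+1} | ...] = (-0.354) * (0) + (0.496) * (-4)
                   = -1.9840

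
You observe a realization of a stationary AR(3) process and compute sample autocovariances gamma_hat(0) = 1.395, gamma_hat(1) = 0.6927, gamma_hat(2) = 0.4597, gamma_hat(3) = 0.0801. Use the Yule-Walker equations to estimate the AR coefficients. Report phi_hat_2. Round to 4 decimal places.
\hat\phi_{2} = 0.1949

The Yule-Walker equations for an AR(p) process read, in matrix form,
  Gamma_p phi = r_p,   with   (Gamma_p)_{ij} = gamma(|i - j|),
                       (r_p)_i = gamma(i),   i,j = 1..p.
Substitute the sample gammas (Toeplitz matrix and right-hand side of size 3):
  Gamma_p = [[1.395, 0.6927, 0.4597], [0.6927, 1.395, 0.6927], [0.4597, 0.6927, 1.395]]
  r_p     = [0.6927, 0.4597, 0.0801]
Written out (R1..R3):
  (R1) 1.395 phi_1 + 0.6927 phi_2 + 0.4597 phi_3 = 0.6927
  (R2) 0.6927 phi_1 + 1.395 phi_2 + 0.6927 phi_3 = 0.4597
  (R3) 0.4597 phi_1 + 0.6927 phi_2 + 1.395 phi_3 = 0.0801
Gaussian elimination:
  R2 <- R2 - (0.6927/1.395) R1 = R2 - (0.496559) R1:  1.051033 phi_2 + 0.464432 phi_3 = 0.115733
  R3 <- R3 - (0.4597/1.395) R1 = R3 - (0.329534) R1:  0.464432 phi_2 + 1.243513 phi_3 = -0.148168
  R3 <- R3 - (0.464432/1.051033) R2 = R3 - (0.441881) R2:  1.03829 phi_3 = -0.199309
Back-substitution:
  phi_hat_3 = -0.199309 / 1.03829 = -0.191959
  phi_hat_2 = (0.115733 - (0.464432)(-0.191959)) / 1.051033 = 0.194937
  phi_hat_1 = (0.6927 - (0.6927)(0.194937) - (0.4597)(-0.191959)) / 1.395 = 0.463018
So phi_hat = [0.4630, 0.1949, -0.1920].
Therefore phi_hat_2 = 0.1949.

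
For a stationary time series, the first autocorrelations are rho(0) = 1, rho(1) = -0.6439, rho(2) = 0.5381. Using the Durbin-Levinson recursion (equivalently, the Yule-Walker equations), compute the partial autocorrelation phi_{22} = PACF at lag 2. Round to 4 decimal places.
\phi_{22} = 0.2110

The PACF at lag k is phi_{kk}, the last component of the solution
to the Yule-Walker system G_k phi = r_k where
  (G_k)_{ij} = rho(|i - j|), (r_k)_i = rho(i), i,j = 1..k.
Equivalently, Durbin-Levinson gives phi_{kk} iteratively:
  phi_{11} = rho(1)
  phi_{kk} = [rho(k) - sum_{j=1..k-1} phi_{k-1,j} rho(k-j)]
            / [1 - sum_{j=1..k-1} phi_{k-1,j} rho(j)],
  phi_{k,j} = phi_{k-1,j} - phi_{kk} phi_{k-1,k-j},  j = 1..k-1.
Step k = 1:
  phi_11 = rho(1) = -0.6439.
Step k = 2:
  phi_22 = [rho(2) - phi_11 rho(1)] / [1 - phi_11 rho(1)] = [0.5381 - (-0.6439)(-0.6439)] / [1 - (-0.6439)(-0.6439)]
         = 0.12349279 / 0.58539279 = 0.211.
Therefore phi_{22} = 0.2110.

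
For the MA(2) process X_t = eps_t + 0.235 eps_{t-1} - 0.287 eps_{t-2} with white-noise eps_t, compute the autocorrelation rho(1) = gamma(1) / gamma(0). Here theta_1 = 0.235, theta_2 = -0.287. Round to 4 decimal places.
\rho(1) = 0.1473

For an MA(q) process with theta_0 = 1, the autocovariance is
  gamma(k) = sigma^2 * sum_{i=0..q-k} theta_i * theta_{i+k},
and rho(k) = gamma(k) / gamma(0). Sigma^2 cancels.
  numerator   = (1)*(0.235) + (0.235)*(-0.287) = 0.167555.
  denominator = (1)^2 + (0.235)^2 + (-0.287)^2 = 1.137594.
  rho(1) = 0.167555 / 1.137594 = 0.1473.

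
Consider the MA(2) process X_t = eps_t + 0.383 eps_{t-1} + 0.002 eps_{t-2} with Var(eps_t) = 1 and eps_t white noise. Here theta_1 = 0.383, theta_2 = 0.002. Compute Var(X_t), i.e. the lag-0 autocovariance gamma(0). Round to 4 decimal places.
\gamma(0) = 1.1467

For an MA(q) process X_t = eps_t + sum_i theta_i eps_{t-i} with
Var(eps_t) = sigma^2, the variance is
  gamma(0) = sigma^2 * (1 + sum_i theta_i^2).
  sum_i theta_i^2 = (0.383)^2 + (0.002)^2 = 0.146689 + 0.000004 = 0.146693.
  gamma(0) = 1 * (1 + 0.146693) = 1 * 1.146693 = 1.146693, which rounds to 1.1467.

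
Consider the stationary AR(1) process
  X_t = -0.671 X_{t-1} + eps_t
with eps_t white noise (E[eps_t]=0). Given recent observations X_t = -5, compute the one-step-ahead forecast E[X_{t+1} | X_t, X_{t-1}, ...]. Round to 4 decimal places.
E[X_{t+1} \mid \mathcal F_t] = 3.3550

For an AR(p) model X_t = c + sum_i phi_i X_{t-i} + eps_t, the
one-step-ahead conditional mean is
  E[X_{t+1} | X_t, ...] = c + sum_i phi_i X_{t+1-i}.
Substitute known values:
  E[X_{t+1} | ...] = (-0.671) * (-5)
                   = 3.3550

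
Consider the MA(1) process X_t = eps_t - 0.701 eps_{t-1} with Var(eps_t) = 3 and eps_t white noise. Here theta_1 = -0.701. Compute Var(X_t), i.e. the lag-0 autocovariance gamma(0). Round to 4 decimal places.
\gamma(0) = 4.4742

For an MA(q) process X_t = eps_t + sum_i theta_i eps_{t-i} with
Var(eps_t) = sigma^2, the variance is
  gamma(0) = sigma^2 * (1 + sum_i theta_i^2).
  sum_i theta_i^2 = (-0.701)^2 = 0.491401.
  gamma(0) = 3 * (1 + 0.491401) = 3 * 1.491401 = 4.474203, which rounds to 4.4742.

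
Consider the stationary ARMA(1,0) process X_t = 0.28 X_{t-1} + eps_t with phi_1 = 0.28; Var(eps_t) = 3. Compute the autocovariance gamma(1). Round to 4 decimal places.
\gamma(1) = 0.9115

Multiply the model equation by X_{t-k} and take expectations. With theta_0 = psi_0 = 1 and psi_j the MA(infinity) weights, this gives
  gamma(k) - sum_i phi_i gamma(k-i) = c_k,
  c_k = sigma^2 * sum_{j=k..q} theta_j psi_{j-k}   (c_k = 0 for k > q),
using gamma(-m) = gamma(m).
Pure AR (q = 0): c_0 = sigma^2 = 3, c_k = 0 for k >= 1.
Equations for k = 0 and k = 1 (AR order 1):
  gamma(0) = phi_1 gamma(1) + c_0
  gamma(1) = phi_1 gamma(0) + c_1
Substituting the second into the first: gamma(0) (1 - phi_1^2) = c_0 + phi_1 c_1, so
  gamma(0) = c_0 / (1 - phi_1^2) = 3 / (1 - (0.28)^2) = 3 / 0.9216 = 3.255208.
  gamma(1) = phi_1 gamma(0) = (0.28)(3.255208) = 0.911458.
Therefore gamma(1) = 0.9115 (to 4 decimal places).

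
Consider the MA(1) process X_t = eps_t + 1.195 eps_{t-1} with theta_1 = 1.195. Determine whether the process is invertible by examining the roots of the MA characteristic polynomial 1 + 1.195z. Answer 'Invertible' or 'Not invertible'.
\text{Not invertible}

The MA(q) characteristic polynomial is P(z) = 1 + 1.195z.
Invertibility requires all roots to lie outside the unit circle, i.e. |z| > 1 for every root.
This is linear in z: 1 + (1.195) z = 0  =>  z = -1/(1.195) = -0.83682,  |z| = 0.83682.
Moduli of all roots: 0.8368.
All moduli strictly greater than 1? No.
Verdict: Not invertible.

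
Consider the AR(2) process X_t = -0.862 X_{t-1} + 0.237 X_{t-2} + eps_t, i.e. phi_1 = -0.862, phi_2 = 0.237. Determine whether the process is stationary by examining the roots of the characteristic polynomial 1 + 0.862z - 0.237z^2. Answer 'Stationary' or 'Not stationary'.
\text{Not stationary}

The AR(p) characteristic polynomial is P(z) = 1 + 0.862z - 0.237z^2.
Stationarity requires all roots to lie outside the unit circle, i.e. |z| > 1 for every root.
Set 1 + (0.862) z + (-0.237) z^2 = 0, i.e. a z^2 + b z + c = 0 with a = -0.237, b = 0.862, c = 1.
Discriminant D = b^2 - 4ac = (0.862)^2 - 4*(-0.237)*1 = 0.743044 - (-0.948) = 1.691044.
D >= 0, so the roots are real: z = (-b +/- sqrt(D)) / (2a) = (-0.862 +/- 1.300401) / (-0.474).
  z_1 = (-0.862 + 1.300401) / (-0.474) = -0.9249,   |z_1| = 0.9249.
  z_2 = (-0.862 - 1.300401) / (-0.474) = 4.562,   |z_2| = 4.562.
Moduli of all roots: 0.9249, 4.5620.
All moduli strictly greater than 1? No.
Verdict: Not stationary.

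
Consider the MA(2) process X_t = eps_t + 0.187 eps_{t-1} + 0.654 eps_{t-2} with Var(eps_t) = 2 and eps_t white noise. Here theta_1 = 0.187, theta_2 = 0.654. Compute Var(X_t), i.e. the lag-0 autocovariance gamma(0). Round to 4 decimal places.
\gamma(0) = 2.9254

For an MA(q) process X_t = eps_t + sum_i theta_i eps_{t-i} with
Var(eps_t) = sigma^2, the variance is
  gamma(0) = sigma^2 * (1 + sum_i theta_i^2).
  sum_i theta_i^2 = (0.187)^2 + (0.654)^2 = 0.034969 + 0.427716 = 0.462685.
  gamma(0) = 2 * (1 + 0.462685) = 2 * 1.462685 = 2.92537, which rounds to 2.9254.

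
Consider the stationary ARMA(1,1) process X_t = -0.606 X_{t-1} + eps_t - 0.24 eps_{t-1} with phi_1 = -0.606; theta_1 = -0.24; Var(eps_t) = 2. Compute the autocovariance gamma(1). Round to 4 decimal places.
\gamma(1) = -3.0629

Multiply the model equation by X_{t-k} and take expectations. With theta_0 = psi_0 = 1 and psi_j the MA(infinity) weights, this gives
  gamma(k) - sum_i phi_i gamma(k-i) = c_k,
  c_k = sigma^2 * sum_{j=k..q} theta_j psi_{j-k}   (c_k = 0 for k > q),
using gamma(-m) = gamma(m).
psi-weights needed (psi_j = theta_j + sum_i phi_i psi_{j-i}):
  psi_1 = theta_1 + phi_1 = -0.24 + (-0.606) = -0.846
Right-hand sides:
  c_0 = sigma^2 (1 + theta_1 psi_1) = 2 * (1 + (-0.24)(-0.846)) = 2 * 1.20304 = 2.40608
  c_1 = sigma^2 theta_1 = 2 * (-0.24) = -0.48
  c_2 = 0
Equations for k = 0 and k = 1 (AR order 1):
  gamma(0) = phi_1 gamma(1) + c_0
  gamma(1) = phi_1 gamma(0) + c_1
Substituting the second into the first: gamma(0) (1 - phi_1^2) = c_0 + phi_1 c_1, so
  gamma(0) = (c_0 + phi_1 c_1) / (1 - phi_1^2) = (2.40608 + (-0.606)(-0.48)) / (1 - (-0.606)^2) = 2.69696 / 0.632764 = 4.262189.
  gamma(1) = phi_1 gamma(0) + c_1 = (-0.606)(4.262189) + (-0.48) = -3.062887.
Therefore gamma(1) = -3.0629 (to 4 decimal places).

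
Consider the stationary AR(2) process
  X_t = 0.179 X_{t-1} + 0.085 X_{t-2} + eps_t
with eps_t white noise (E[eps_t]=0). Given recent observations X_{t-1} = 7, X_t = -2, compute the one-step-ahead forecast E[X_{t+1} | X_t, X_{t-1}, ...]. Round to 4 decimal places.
E[X_{t+1} \mid \mathcal F_t] = 0.2370

For an AR(p) model X_t = c + sum_i phi_i X_{t-i} + eps_t, the
one-step-ahead conditional mean is
  E[X_{t+1} | X_t, ...] = c + sum_i phi_i X_{t+1-i}.
Substitute known values:
  E[X_{t+1} | ...] = (0.179) * (-2) + (0.085) * (7)
                   = 0.2370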